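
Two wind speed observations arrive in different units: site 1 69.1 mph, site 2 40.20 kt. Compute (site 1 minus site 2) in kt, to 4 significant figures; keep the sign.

19.85 kt

site 1: 69.1 mph = 60.0463 kt.
Difference: 60.0463 − 40.2000 = 19.85 kt.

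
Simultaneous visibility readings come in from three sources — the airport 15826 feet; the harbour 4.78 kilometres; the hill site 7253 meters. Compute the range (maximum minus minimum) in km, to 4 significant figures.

the airport: 15826 ft = 4.82376 km.
the hill site: 7253 m = 7.25300 km.
Spread: 7.25300 − 4.78000 = 2.473 km.

2.473 km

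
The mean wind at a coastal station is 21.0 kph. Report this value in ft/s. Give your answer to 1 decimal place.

19.1 ft/s

1 km/h = 0.911344 ft/s, so 21.0 × 0.911344 = 19.1 ft/s.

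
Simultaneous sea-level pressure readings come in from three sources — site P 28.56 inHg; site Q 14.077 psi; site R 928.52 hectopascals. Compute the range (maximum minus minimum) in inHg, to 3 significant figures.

site Q: 14.077 psi = 28.6611 inHg.
site R: 928.52 hPa = 27.4192 inHg.
Spread: 28.6611 − 27.4192 = 1.24 inHg.

1.24 inHg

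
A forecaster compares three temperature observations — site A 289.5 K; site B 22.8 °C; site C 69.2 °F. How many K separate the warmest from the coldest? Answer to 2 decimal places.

6.45 K

site A: 289.5 K = 16.350 °C.
site C: 69.2 °F = 20.667 °C.
Spread: 22.800 − 16.350 = 6.450 °C.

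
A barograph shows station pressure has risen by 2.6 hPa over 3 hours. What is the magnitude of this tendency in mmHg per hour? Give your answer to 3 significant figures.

0.650 mmHg per hour

2.6 hPa / 3 h × 0.750062 mmHg/hPa = 0.650 mmHg/h.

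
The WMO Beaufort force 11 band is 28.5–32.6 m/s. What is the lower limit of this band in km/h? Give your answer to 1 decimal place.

102.6 km/h

28.5–32.6 m/s × 3.6 = 102.6–117.4 km/h.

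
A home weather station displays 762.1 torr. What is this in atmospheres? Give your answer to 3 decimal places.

1 mmHg = 0.00131579 atm, so 762.1 × 0.00131579 = 1.003 atm.

1.003 atm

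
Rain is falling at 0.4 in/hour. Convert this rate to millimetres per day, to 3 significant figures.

244 mm/day

0.4 in/hour × 25.4 mm/in × 24 hour/day = 244 mm/day.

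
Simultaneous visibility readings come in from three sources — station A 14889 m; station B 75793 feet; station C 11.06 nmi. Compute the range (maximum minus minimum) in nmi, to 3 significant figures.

4.43 nmi

station A: 14889 m = 8.0394 nmi.
station B: 75793 ft = 12.4739 nmi.
Spread: 12.4739 − 8.0394 = 4.43 nmi.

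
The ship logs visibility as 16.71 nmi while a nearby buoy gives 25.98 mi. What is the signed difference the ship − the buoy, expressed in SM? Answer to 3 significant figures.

the ship: 16.71 nmi = 19.2295 SM.
Difference: 19.2295 − 25.9800 = -6.75 SM.

-6.75 SM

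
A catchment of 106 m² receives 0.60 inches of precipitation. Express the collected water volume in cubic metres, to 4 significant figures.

1.615 cubic metres

Depth: 0.60 in × 25.4 = 15.24 mm.
1 mm over 1 m² is 1 L, so volume = 15.24 × 106 = 1615.44 L = 1.615 m³.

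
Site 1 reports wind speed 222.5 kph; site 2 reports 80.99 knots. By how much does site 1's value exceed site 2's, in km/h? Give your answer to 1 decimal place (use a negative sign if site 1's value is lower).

site 2: 80.99 kt = 149.993 km/h.
Difference: 222.500 − 149.993 = 72.5 km/h.

72.5 km/h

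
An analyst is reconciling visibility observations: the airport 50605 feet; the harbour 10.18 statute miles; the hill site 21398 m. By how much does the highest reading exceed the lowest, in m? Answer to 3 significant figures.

the airport: 50605 ft = 15424.40 m.
the harbour: 10.18 SM = 16383.12 m.
Spread: 21398.00 − 15424.40 = 5970 m.

5970 m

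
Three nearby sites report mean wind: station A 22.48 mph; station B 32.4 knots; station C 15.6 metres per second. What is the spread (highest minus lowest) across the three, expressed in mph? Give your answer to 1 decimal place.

station B: 32.4 kt = 37.285 mph.
station C: 15.6 m/s = 34.896 mph.
Spread: 37.285 − 22.480 = 14.8 mph.

14.8 mph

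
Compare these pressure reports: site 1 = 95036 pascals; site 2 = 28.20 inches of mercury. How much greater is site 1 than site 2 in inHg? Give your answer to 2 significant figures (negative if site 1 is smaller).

-0.14 inHg

site 1: 95036 Pa = 28.0641 inHg.
Difference: 28.0641 − 28.2000 = -0.14 inHg.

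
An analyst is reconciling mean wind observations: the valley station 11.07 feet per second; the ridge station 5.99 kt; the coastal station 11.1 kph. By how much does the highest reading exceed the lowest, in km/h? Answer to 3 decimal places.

the valley station: 11.07 ft/s = 12.14689 km/h.
the ridge station: 5.99 kt = 11.09348 km/h.
Spread: 12.14689 − 11.09348 = 1.053 km/h.

1.053 km/h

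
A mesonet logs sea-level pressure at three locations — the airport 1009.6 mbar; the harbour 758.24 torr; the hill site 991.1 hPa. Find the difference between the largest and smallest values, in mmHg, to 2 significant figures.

the airport: 1009.6 mb = 757.26 mmHg.
the hill site: 991.1 hPa = 743.39 mmHg.
Spread: 758.24 − 743.39 = 15 mmHg.

15 mmHg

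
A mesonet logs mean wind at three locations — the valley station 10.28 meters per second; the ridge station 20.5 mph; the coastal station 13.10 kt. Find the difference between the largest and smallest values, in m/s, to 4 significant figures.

3.541 m/s

the ridge station: 20.5 mph = 9.16432 m/s.
the coastal station: 13.10 kt = 6.73922 m/s.
Spread: 10.28000 − 6.73922 = 3.541 m/s.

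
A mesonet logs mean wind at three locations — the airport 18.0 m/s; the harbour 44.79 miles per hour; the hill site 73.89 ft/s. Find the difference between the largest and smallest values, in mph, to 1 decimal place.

10.1 mph

the airport: 18.0 m/s = 40.265 mph.
the hill site: 73.89 ft/s = 50.380 mph.
Spread: 50.380 − 40.265 = 10.1 mph.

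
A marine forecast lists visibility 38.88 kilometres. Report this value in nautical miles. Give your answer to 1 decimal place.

21.0 nmi

1 km = 0.539957 nmi, so 38.88 × 0.539957 = 21.0 nmi.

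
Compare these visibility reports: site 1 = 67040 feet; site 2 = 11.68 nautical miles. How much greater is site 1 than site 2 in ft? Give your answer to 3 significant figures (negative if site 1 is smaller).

site 2: 11.68 nmi = 70969.03 ft.
Difference: 67040.00 − 70969.03 = -3930 ft.

-3930 ft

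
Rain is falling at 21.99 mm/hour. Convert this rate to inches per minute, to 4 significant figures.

21.99 mm/hour × 0.0393701 in/mm × 0.0166667 hour/minute = 0.01443 in/minute.

0.01443 in/minute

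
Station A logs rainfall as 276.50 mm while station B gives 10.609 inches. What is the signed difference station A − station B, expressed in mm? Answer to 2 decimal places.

station B: 10.609 in = 269.4686 mm.
Difference: 276.5000 − 269.4686 = 7.03 mm.

7.03 mm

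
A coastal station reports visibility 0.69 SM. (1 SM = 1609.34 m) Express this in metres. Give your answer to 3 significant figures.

1110 m

1 SM = 1609.34 m, so 0.69 × 1609.34 = 1110 m.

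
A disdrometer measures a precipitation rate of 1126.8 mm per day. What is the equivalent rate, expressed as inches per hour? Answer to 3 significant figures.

1126.8 mm/day × 0.0393701 in/mm × 0.0416667 day/hour = 1.85 in/hour.

1.85 in/hour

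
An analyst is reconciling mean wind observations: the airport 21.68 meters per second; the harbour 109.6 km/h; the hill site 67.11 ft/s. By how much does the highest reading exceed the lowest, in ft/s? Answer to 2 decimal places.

32.77 ft/s

the airport: 21.68 m/s = 71.1286 ft/s.
the harbour: 109.6 km/h = 99.8833 ft/s.
Spread: 99.8833 − 67.1100 = 32.77 ft/s.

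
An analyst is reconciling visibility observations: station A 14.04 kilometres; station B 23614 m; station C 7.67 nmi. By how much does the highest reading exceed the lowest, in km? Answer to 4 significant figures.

9.574 km

station B: 23614 m = 23.61400 km.
station C: 7.67 nmi = 14.20484 km.
Spread: 23.61400 − 14.04000 = 9.574 km.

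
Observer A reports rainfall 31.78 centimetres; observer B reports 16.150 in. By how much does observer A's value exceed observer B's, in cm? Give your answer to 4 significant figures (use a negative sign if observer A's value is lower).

-9.241 cm

observer B: 16.150 in = 41.02100 cm.
Difference: 31.78000 − 41.02100 = -9.241 cm.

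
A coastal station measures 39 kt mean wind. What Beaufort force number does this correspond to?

Beaufort force 8

39 kt lies in the Beaufort 8 band (gale, 34–40 kt).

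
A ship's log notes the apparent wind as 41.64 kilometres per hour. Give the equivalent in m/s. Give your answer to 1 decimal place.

1 km/h = 0.277778 m/s, so 41.64 × 0.277778 = 11.6 m/s.

11.6 m/s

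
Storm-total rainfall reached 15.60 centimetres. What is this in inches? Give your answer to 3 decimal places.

6.142 in

1 cm = 0.393701 in, so 15.60 × 0.393701 = 6.142 in.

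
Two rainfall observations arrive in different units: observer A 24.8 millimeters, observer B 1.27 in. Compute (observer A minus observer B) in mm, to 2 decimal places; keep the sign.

-7.46 mm

observer B: 1.27 in = 32.2580 mm.
Difference: 24.8000 − 32.2580 = -7.46 mm.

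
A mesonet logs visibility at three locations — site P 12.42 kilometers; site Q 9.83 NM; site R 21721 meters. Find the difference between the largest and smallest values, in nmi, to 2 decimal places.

site P: 12.42 km = 6.7063 nmi.
site R: 21721 m = 11.7284 nmi.
Spread: 11.7284 − 6.7063 = 5.02 nmi.

5.02 nmi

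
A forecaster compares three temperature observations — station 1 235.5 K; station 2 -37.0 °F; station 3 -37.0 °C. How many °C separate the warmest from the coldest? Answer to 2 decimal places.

station 1: 235.5 K = -37.650 °C.
station 2: -37.0 °F = -38.333 °C.
Spread: (-37.000) − (-38.333) = 1.333 °C.

1.33 °C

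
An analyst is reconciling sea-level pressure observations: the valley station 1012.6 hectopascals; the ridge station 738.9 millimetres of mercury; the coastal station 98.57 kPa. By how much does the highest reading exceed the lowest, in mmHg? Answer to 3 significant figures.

20.6 mmHg

the valley station: 1012.6 hPa = 759.512 mmHg.
the coastal station: 98.57 kPa = 739.336 mmHg.
Spread: 759.512 − 738.900 = 20.6 mmHg.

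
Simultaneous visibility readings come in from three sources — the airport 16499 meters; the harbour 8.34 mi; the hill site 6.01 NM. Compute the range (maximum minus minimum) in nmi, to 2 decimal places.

the airport: 16499 m = 8.9087 nmi.
the harbour: 8.34 SM = 7.2473 nmi.
Spread: 8.9087 − 6.0100 = 2.90 nmi.

2.90 nmi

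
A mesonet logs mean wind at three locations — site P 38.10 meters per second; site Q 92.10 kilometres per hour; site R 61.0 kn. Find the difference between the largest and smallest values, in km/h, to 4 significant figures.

site P: 38.10 m/s = 137.1600 km/h.
site R: 61.0 kt = 112.9720 km/h.
Spread: 137.1600 − 92.1000 = 45.06 km/h.

45.06 km/h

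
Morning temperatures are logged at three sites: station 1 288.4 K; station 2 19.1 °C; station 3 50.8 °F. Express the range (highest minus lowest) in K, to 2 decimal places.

8.66 K

station 1: 288.4 K = 15.250 °C.
station 3: 50.8 °F = 10.444 °C.
Spread: 19.100 − 10.444 = 8.656 °C.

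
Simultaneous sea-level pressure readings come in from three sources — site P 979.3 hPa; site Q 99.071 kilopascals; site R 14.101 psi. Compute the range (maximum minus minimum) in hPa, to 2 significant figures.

18 hPa

site Q: 99.071 kPa = 990.71 hPa.
site R: 14.101 psi = 972.23 hPa.
Spread: 990.71 − 972.23 = 18 hPa.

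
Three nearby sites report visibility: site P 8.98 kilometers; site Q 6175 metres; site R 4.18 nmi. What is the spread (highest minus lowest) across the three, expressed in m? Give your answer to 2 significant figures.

site P: 8.98 km = 8980.00 m.
site R: 4.18 nmi = 7741.36 m.
Spread: 8980.00 − 6175.00 = 2800 m.

2800 m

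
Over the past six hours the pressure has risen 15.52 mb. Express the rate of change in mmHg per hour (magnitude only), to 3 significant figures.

15.52 mb / 6 h × 0.750062 mmHg/mb = 1.94 mmHg/h.

1.94 mmHg per hour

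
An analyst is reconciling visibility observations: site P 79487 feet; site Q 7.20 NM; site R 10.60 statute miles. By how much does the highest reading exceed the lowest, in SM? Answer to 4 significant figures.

site P: 79487 ft = 15.05436 SM.
site Q: 7.20 nmi = 8.28561 SM.
Spread: 15.05436 − 8.28561 = 6.769 SM.

6.769 SM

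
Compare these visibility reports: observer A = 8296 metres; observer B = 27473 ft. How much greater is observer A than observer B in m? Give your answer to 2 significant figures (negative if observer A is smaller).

observer B: 27473 ft = 8373.77 m.
Difference: 8296.00 − 8373.77 = -78 m.

-78 m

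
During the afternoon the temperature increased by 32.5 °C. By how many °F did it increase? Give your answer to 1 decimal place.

58.5 °F

For a temperature change the 32° offset cancels: Δ°F = 32.5 × 1.8 = 58.5 °F.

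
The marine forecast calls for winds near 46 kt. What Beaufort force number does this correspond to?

Beaufort force 9

46 kt lies in the Beaufort 9 band (strong gale, 41–47 kt).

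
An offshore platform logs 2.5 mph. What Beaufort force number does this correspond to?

Beaufort force 1

2.5 mph = 1.1 m/s, which is Beaufort 1 (light air, 0.3–1.5 m/s).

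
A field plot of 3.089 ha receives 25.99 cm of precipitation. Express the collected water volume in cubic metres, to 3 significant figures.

Depth: 25.99 cm × 10 = 259.9 mm.
Area: 3.089 ha = 30890 m².
1 mm over 1 m² is 1 L, so volume = 259.9 × 30890 = 8028311 L = 8030 m³.

8030 cubic metres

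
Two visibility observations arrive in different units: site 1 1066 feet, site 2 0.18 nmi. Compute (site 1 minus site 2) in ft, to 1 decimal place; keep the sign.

site 2: 0.18 nmi = 1093.701 ft.
Difference: 1066.000 − 1093.701 = -27.7 ft.

-27.7 ft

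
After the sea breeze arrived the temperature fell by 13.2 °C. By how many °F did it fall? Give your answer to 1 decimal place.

23.8 °F

A change of 1 °C equals a change of 1.8 °F: Δ°F = 13.2 × 1.8 = 23.8 °F.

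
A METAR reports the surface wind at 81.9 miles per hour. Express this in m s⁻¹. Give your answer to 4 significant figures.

36.61 m/s

1 mph = 0.44704 m/s, so 81.9 × 0.44704 = 36.61 m/s.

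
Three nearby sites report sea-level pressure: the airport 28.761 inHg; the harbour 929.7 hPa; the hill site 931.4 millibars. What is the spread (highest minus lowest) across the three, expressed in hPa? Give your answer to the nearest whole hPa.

the airport: 28.761 inHg = 973.96 hPa.
the hill site: 931.4 mb = 931.40 hPa.
Spread: 973.96 − 929.70 = 44 hPa.

44 hPa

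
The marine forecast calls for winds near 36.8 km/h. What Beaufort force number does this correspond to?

Beaufort force 5

36.8 km/h = 10.2 m/s, which is Beaufort 5 (fresh breeze, 8.0–10.7 m/s).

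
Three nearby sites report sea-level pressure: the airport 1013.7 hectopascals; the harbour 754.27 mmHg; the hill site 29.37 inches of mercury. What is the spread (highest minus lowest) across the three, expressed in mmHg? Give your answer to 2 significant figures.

the airport: 1013.7 hPa = 760.34 mmHg.
the hill site: 29.37 inHg = 746.00 mmHg.
Spread: 760.34 − 746.00 = 14 mmHg.

14 mmHg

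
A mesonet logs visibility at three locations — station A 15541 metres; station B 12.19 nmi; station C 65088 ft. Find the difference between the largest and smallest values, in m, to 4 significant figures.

7035 m

station B: 12.19 nmi = 22575.88 m.
station C: 65088 ft = 19838.82 m.
Spread: 22575.88 − 15541.00 = 7035 m.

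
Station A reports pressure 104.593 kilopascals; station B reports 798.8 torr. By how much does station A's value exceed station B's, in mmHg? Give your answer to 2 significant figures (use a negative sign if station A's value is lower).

-14 mmHg

station A: 104.593 kPa = 784.51 mmHg.
Difference: 784.51 − 798.80 = -14 mmHg.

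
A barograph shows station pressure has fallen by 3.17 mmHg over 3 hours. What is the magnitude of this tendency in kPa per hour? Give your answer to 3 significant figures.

3.17 mmHg / 3 h × 0.133322 kPa/mmHg = 0.141 kPa/h.

0.141 kPa per hour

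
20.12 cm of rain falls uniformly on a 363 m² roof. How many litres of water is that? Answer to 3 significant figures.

Depth: 20.12 cm × 10 = 201.2 mm.
1 mm over 1 m² is 1 L, so volume = 201.2 × 363 = 73035.6 L ≈ 73000 L.

73000 litres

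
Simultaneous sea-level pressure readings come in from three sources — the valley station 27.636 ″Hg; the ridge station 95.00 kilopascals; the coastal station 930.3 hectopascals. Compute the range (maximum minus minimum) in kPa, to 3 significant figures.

the valley station: 27.636 inHg = 93.5862 kPa.
the coastal station: 930.3 hPa = 93.0300 kPa.
Spread: 95.0000 − 93.0300 = 1.97 kPa.

1.97 kPa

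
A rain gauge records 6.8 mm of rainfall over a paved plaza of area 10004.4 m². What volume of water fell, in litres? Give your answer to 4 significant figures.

1 mm over 1 m² is 1 L, so volume = 6.8 × 10004.4 = 68029.92 L ≈ 68030 L.

68030 litres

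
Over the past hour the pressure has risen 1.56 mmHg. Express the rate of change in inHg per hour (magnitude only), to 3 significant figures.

1.56 mmHg / 1 h × 0.0393701 inHg/mmHg = 0.0614 inHg/h.

0.0614 inHg per hour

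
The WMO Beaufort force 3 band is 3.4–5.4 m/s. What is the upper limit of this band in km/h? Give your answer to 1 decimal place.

19.4 km/h

3.4–5.4 m/s × 3.6 = 12.2–19.4 km/h.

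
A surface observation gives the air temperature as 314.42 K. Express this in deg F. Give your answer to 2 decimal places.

First to °C: 41.27 °C.
Then to °F: 106.29 °F.

106.29 °F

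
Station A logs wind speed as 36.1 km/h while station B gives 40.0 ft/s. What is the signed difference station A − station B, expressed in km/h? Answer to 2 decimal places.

station B: 40.0 ft/s = 43.8912 km/h.
Difference: 36.1000 − 43.8912 = -7.79 km/h.

-7.79 km/h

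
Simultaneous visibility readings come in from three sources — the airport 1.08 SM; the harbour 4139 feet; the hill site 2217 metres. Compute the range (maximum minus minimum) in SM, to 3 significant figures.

0.594 SM

the harbour: 4139 ft = 0.78390 SM.
the hill site: 2217 m = 1.37758 SM.
Spread: 1.37758 − 0.78390 = 0.594 SM.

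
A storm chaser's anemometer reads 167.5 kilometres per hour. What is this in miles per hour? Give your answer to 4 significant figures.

1 km/h = 0.621371 mph, so 167.5 × 0.621371 = 104.1 mph.

104.1 mph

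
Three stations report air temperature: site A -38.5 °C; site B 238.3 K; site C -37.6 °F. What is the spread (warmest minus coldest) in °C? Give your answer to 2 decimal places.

site B: 238.3 K = -34.850 °C.
site C: -37.6 °F = -38.667 °C.
Spread: (-34.850) − (-38.667) = 3.817 °C.

3.82 °C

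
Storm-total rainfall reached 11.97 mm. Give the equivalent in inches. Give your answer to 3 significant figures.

0.471 in

1 mm = 0.0393701 in, so 11.97 × 0.0393701 = 0.471 in.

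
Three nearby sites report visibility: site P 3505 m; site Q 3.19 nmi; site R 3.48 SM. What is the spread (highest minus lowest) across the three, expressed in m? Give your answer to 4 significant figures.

2403 m

site Q: 3.19 nmi = 5907.88 m.
site R: 3.48 SM = 5600.52 m.
Spread: 5907.88 − 3505.00 = 2403 m.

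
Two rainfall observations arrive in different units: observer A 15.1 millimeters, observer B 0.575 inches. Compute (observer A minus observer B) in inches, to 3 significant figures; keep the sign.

observer A: 15.1 mm = 0.594488 in.
Difference: 0.594488 − 0.575000 = 0.0195 in.

0.0195 in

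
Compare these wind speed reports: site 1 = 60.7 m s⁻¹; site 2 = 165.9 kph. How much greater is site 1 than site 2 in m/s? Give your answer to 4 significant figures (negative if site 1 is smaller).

site 2: 165.9 km/h = 46.0833 m/s.
Difference: 60.7000 − 46.0833 = 14.62 m/s.

14.62 m/s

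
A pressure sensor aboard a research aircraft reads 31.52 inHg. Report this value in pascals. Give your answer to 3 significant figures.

107000 Pa

1 inHg = 3386.39 Pa, so 31.52 × 3386.39 = 107000 Pa.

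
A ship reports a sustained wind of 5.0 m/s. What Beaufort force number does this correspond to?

5.0 m/s lies in the Beaufort 3 band (gentle breeze, 3.4–5.4 m/s).

Beaufort force 3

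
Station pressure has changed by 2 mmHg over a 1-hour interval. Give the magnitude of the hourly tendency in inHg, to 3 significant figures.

2 mmHg / 1 h × 0.0393701 inHg/mmHg = 0.0787 inHg/h.

0.0787 inHg per hour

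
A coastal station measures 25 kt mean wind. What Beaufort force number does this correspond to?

Beaufort force 6

25 kt lies in the Beaufort 6 band (strong breeze, 22–27 kt).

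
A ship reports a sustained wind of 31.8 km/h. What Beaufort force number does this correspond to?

Beaufort force 5

31.8 km/h = 8.8 m/s, which is Beaufort 5 (fresh breeze, 8.0–10.7 m/s).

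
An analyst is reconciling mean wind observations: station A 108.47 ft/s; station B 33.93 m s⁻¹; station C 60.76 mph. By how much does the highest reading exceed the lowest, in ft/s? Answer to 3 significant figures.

station B: 33.93 m/s = 111.319 ft/s.
station C: 60.76 mph = 89.115 ft/s.
Spread: 111.319 − 89.115 = 22.2 ft/s.

22.2 ft/s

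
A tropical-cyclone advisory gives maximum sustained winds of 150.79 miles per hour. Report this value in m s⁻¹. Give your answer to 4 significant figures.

1 mph = 0.44704 m/s, so 150.79 × 0.44704 = 67.41 m/s.

67.41 m/s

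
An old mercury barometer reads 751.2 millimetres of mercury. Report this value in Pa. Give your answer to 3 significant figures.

100000 Pa

1 mmHg = 133.322 Pa, so 751.2 × 133.322 = 100000 Pa.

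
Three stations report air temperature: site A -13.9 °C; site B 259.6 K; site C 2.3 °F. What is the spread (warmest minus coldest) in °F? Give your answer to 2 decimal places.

site B: 259.6 K = -13.550 °C.
site C: 2.3 °F = -16.500 °C.
Spread: (-13.550) − (-16.500) = 2.950 °C = 5.31 °F.

5.31 °F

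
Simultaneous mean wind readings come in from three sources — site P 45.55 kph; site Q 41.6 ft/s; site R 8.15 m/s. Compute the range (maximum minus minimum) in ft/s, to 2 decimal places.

site P: 45.55 km/h = 41.5117 ft/s.
site R: 8.15 m/s = 26.7388 ft/s.
Spread: 41.6000 − 26.7388 = 14.86 ft/s.

14.86 ft/s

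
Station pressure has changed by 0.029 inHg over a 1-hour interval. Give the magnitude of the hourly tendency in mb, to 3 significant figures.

0.982 mb per hour

0.029 inHg / 1 h × 33.8639 mb/inHg = 0.982 mb/h.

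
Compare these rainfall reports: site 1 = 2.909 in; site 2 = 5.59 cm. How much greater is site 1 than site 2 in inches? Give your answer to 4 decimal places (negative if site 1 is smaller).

site 2: 5.59 cm = 2.200787 in.
Difference: 2.909000 − 2.200787 = 0.7082 in.

0.7082 in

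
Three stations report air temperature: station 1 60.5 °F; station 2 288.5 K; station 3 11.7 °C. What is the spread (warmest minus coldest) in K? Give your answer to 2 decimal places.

station 1: 60.5 °F = 15.833 °C.
station 2: 288.5 K = 15.350 °C.
Spread: 15.833 − 11.700 = 4.133 °C.

4.13 K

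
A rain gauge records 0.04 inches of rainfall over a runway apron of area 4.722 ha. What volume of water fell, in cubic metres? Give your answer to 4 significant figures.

Depth: 0.04 in × 25.4 = 1.016 mm.
Area: 4.722 ha = 47220 m².
1 mm over 1 m² is 1 L, so volume = 1.016 × 47220 = 47975.52 L = 47.98 m³.

47.98 cubic metres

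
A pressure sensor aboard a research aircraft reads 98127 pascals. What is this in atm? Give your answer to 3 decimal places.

0.968 atm

1 Pa = 9.86923e-06 atm, so 98127 × 9.86923e-06 = 0.968 atm.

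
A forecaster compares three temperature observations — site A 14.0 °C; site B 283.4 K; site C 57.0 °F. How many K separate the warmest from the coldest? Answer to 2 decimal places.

site B: 283.4 K = 10.250 °C.
site C: 57.0 °F = 13.889 °C.
Spread: 14.000 − 10.250 = 3.750 °C.

3.75 K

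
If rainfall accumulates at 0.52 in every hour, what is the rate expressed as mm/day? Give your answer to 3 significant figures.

317 mm/day

0.52 in/hour × 25.4 mm/in × 24 hour/day = 317 mm/day.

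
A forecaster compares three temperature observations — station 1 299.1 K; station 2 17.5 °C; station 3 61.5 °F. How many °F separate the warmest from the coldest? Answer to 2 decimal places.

station 1: 299.1 K = 25.950 °C.
station 3: 61.5 °F = 16.389 °C.
Spread: 25.950 − 16.389 = 9.561 °C = 17.21 °F.

17.21 °F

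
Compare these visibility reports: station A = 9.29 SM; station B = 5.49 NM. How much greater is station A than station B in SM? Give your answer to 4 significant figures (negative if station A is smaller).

station B: 5.49 nmi = 6.31778 SM.
Difference: 9.29000 − 6.31778 = 2.972 SM.

2.972 SM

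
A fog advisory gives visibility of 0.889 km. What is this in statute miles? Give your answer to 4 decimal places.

1 km = 0.621371 SM, so 0.889 × 0.621371 = 0.5524 SM.

0.5524 SM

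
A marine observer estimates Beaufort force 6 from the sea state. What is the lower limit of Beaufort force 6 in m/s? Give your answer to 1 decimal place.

Beaufort 6 (strong breeze) spans 10.8–13.8 m/s.

10.8 m/s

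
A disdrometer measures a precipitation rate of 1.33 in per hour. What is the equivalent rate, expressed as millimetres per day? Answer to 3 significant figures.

811 mm/day

1.33 in/hour × 25.4 mm/in × 24 hour/day = 811 mm/day.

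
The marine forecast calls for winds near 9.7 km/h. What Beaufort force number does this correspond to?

9.7 km/h = 2.7 m/s, which is Beaufort 2 (light breeze, 1.6–3.3 m/s).

Beaufort force 2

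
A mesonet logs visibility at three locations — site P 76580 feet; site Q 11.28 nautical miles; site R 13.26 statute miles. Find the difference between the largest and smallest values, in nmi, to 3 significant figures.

1.32 nmi

site P: 76580 ft = 12.6034 nmi.
site R: 13.26 SM = 11.5226 nmi.
Spread: 12.6034 − 11.2800 = 1.32 nmi.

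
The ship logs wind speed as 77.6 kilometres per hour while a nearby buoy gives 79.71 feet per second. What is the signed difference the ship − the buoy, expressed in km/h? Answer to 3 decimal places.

the buoy: 79.71 ft/s = 87.46419 km/h.
Difference: 77.60000 − 87.46419 = -9.864 km/h.

-9.864 km/h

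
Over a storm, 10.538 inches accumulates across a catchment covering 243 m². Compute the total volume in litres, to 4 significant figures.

65040 litres

Depth: 10.538 in × 25.4 = 267.6652 mm.
1 mm over 1 m² is 1 L, so volume = 267.6652 × 243 = 65042.644 L ≈ 65040 L.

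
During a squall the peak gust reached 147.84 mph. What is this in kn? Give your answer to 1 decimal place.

128.5 kt

1 mph = 0.868976 kt, so 147.84 × 0.868976 = 128.5 kt.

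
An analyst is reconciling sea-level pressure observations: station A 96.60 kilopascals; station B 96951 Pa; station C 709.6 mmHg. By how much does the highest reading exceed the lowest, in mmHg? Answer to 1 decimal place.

17.6 mmHg

station A: 96.60 kPa = 724.559 mmHg.
station B: 96951 Pa = 727.192 mmHg.
Spread: 727.192 − 709.600 = 17.6 mmHg.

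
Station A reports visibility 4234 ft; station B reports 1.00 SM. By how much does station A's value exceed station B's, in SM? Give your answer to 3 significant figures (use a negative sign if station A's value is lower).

-0.198 SM

station A: 4234 ft = 0.80189 SM.
Difference: 0.80189 − 1.00000 = -0.198 SM.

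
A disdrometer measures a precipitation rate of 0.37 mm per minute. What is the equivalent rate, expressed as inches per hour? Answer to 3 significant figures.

0.874 in/hour

0.37 mm/minute × 0.0393701 in/mm × 60 minute/hour = 0.874 in/hour.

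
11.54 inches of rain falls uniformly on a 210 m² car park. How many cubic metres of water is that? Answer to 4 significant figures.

61.55 cubic metres

Depth: 11.54 in × 25.4 = 293.116 mm.
1 mm over 1 m² is 1 L, so volume = 293.116 × 210 = 61554.36 L = 61.55 m³.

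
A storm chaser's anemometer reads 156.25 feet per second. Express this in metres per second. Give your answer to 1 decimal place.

47.6 m/s

1 ft/s = 0.3048 m/s, so 156.25 × 0.3048 = 47.6 m/s.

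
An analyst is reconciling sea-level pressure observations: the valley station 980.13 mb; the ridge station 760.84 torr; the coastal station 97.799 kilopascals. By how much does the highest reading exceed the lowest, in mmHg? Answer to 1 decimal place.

the valley station: 980.13 mb = 735.158 mmHg.
the coastal station: 97.799 kPa = 733.553 mmHg.
Spread: 760.840 − 733.553 = 27.3 mmHg.

27.3 mmHg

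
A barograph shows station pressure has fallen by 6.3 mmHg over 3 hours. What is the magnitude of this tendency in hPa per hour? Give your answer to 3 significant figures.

2.80 hPa per hour

6.3 mmHg / 3 h × 1.33322 hPa/mmHg = 2.80 hPa/h.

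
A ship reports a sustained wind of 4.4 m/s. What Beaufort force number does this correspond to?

4.4 m/s lies in the Beaufort 3 band (gentle breeze, 3.4–5.4 m/s).

Beaufort force 3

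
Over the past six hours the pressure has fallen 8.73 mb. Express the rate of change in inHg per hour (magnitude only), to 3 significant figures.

0.0430 inHg per hour

8.73 mb / 6 h × 0.02953 inHg/mb = 0.0430 inHg/h.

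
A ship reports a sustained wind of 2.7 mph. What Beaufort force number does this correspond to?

Beaufort force 1

2.7 mph = 1.2 m/s, which is Beaufort 1 (light air, 0.3–1.5 m/s).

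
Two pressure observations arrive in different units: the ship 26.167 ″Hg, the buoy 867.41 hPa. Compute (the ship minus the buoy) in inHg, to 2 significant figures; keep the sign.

the buoy: 867.41 hPa = 25.6146 inHg.
Difference: 26.1670 − 25.6146 = 0.55 inHg.

0.55 inHg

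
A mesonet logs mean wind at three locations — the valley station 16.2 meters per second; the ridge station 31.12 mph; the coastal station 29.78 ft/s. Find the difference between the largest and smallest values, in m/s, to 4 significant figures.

7.123 m/s

the ridge station: 31.12 mph = 13.91188 m/s.
the coastal station: 29.78 ft/s = 9.07694 m/s.
Spread: 16.20000 − 9.07694 = 7.123 m/s.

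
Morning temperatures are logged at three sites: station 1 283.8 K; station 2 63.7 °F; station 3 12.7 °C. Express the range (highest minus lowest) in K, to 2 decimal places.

station 1: 283.8 K = 10.650 °C.
station 2: 63.7 °F = 17.611 °C.
Spread: 17.611 − 10.650 = 6.961 °C.

6.96 K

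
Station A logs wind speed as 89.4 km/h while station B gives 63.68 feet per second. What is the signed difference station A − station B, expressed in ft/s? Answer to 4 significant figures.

17.79 ft/s

station A: 89.4 km/h = 81.4742 ft/s.
Difference: 81.4742 − 63.6800 = 17.79 ft/s.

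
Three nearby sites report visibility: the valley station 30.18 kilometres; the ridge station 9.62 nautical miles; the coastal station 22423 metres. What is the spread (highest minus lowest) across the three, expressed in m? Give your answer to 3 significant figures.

the valley station: 30.18 km = 30180.00 m.
the ridge station: 9.62 nmi = 17816.24 m.
Spread: 30180.00 − 17816.24 = 12400 m.

12400 m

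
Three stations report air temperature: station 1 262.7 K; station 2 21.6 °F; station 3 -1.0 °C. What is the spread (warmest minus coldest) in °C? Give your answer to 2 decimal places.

station 1: 262.7 K = -10.450 °C.
station 2: 21.6 °F = -5.778 °C.
Spread: (-1.000) − (-10.450) = 9.450 °C.

9.45 °C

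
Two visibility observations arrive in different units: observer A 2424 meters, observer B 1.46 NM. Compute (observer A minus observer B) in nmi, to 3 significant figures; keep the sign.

-0.151 nmi

observer A: 2424 m = 1.30886 nmi.
Difference: 1.30886 − 1.46000 = -0.151 nmi.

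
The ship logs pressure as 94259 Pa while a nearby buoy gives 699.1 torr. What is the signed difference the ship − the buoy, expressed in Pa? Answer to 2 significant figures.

1100 Pa

the buoy: 699.1 mmHg = 93205.68 Pa.
Difference: 94259.00 − 93205.68 = 1100 Pa.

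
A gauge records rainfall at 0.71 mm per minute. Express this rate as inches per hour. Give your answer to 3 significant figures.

1.68 in/hour

0.71 mm/minute × 0.0393701 in/mm × 60 minute/hour = 1.68 in/hour.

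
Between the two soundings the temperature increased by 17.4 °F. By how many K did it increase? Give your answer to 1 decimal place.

For a temperature change the 32° offset cancels: ΔK = 17.4 × 0.5556 = 9.7 K.

9.7 K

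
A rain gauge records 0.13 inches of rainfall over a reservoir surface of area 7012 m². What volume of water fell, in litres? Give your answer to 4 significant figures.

Depth: 0.13 in × 25.4 = 3.302 mm.
1 mm over 1 m² is 1 L, so volume = 3.302 × 7012 = 23153.624 L ≈ 23150 L.

23150 litres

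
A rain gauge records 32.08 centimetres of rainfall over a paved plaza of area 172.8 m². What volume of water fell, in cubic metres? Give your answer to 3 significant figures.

55.4 cubic metres

Depth: 32.08 cm × 10 = 320.8 mm.
1 mm over 1 m² is 1 L, so volume = 320.8 × 172.8 = 55434.24 L = 55.4 m³.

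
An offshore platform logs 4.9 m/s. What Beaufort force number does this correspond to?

Beaufort force 3

4.9 m/s lies in the Beaufort 3 band (gentle breeze, 3.4–5.4 m/s).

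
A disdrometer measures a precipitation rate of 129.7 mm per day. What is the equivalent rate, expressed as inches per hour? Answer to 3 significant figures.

0.213 in/hour

129.7 mm/day × 0.0393701 in/mm × 0.0416667 day/hour = 0.213 in/hour.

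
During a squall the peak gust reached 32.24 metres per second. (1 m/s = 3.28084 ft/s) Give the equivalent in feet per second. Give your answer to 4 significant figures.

1 m/s = 3.28084 ft/s, so 32.24 × 3.28084 = 105.8 ft/s.

105.8 ft/s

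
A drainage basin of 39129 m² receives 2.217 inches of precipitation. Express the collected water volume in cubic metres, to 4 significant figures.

2203 cubic metres

Depth: 2.217 in × 25.4 = 56.3118 mm.
1 mm over 1 m² is 1 L, so volume = 56.3118 × 39129 = 2203424.4 L = 2203 m³.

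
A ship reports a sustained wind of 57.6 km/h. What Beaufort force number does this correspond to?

57.6 km/h = 16.0 m/s, which is Beaufort 7 (near gale, 13.9–17.1 m/s).

Beaufort force 7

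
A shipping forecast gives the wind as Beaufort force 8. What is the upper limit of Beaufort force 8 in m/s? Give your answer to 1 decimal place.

20.7 m/s

Beaufort 8 (gale) spans 17.2–20.7 m/s.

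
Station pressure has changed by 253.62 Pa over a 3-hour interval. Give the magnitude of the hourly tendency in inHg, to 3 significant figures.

253.62 Pa / 3 h × 0.0002953 inHg/Pa = 0.0250 inHg/h.

0.0250 inHg per hour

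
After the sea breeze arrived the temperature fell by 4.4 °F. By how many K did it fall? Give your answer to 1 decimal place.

2.4 K

A change of 1 °C equals a change of 1.8 °F: ΔK = 4.4 × 0.5556 = 2.4 K.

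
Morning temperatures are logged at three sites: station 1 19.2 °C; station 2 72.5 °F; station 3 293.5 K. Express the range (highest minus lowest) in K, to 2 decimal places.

3.30 K

station 2: 72.5 °F = 22.500 °C.
station 3: 293.5 K = 20.350 °C.
Spread: 22.500 − 19.200 = 3.300 °C.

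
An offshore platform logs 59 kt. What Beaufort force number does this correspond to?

Beaufort force 11

59 kt lies in the Beaufort 11 band (violent storm, 56–63 kt).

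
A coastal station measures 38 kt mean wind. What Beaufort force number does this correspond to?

Beaufort force 8

38 kt lies in the Beaufort 8 band (gale, 34–40 kt).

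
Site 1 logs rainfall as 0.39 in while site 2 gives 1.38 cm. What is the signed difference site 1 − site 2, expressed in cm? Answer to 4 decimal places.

-0.3894 cm

site 1: 0.39 in = 0.990600 cm.
Difference: 0.990600 − 1.380000 = -0.3894 cm.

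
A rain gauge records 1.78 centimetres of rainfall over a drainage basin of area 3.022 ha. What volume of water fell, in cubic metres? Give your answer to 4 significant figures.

Depth: 1.78 cm × 10 = 17.8 mm.
Area: 3.022 ha = 30220 m².
1 mm over 1 m² is 1 L, so volume = 17.8 × 30220 = 537916 L = 537.9 m³.

537.9 cubic metres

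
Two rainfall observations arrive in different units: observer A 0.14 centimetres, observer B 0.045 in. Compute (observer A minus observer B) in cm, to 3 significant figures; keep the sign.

observer B: 0.045 in = 0.114300 cm.
Difference: 0.140000 − 0.114300 = 0.0257 cm.

0.0257 cm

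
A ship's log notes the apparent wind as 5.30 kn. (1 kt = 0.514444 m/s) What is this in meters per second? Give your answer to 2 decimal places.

1 kt = 0.514444 m/s, so 5.30 × 0.514444 = 2.73 m/s.

2.73 m/s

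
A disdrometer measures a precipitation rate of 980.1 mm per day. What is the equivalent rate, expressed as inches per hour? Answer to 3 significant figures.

1.61 in/hour

980.1 mm/day × 0.0393701 in/mm × 0.0416667 day/hour = 1.61 in/hour.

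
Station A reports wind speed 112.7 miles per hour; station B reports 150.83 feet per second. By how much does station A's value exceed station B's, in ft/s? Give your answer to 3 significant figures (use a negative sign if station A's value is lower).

station A: 112.7 mph = 165.293 ft/s.
Difference: 165.293 − 150.830 = 14.5 ft/s.

14.5 ft/s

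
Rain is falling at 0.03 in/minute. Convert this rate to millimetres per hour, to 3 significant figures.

0.03 in/minute × 25.4 mm/in × 60 minute/hour = 45.7 mm/hour.

45.7 mm/hour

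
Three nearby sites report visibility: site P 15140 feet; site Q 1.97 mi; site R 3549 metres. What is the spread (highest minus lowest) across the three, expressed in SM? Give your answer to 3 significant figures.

0.897 SM

site P: 15140 ft = 2.86742 SM.
site R: 3549 m = 2.20525 SM.
Spread: 2.86742 − 1.97000 = 0.897 SM.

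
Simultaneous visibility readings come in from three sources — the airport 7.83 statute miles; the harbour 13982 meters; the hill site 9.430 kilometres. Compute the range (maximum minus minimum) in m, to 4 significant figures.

the airport: 7.83 SM = 12601.16 m.
the hill site: 9.430 km = 9430.00 m.
Spread: 13982.00 − 9430.00 = 4552 m.

4552 m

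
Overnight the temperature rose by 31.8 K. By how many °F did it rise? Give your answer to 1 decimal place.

For a temperature change the 32° offset cancels: Δ°F = 31.8 × 1.8 = 57.2 °F.

57.2 °F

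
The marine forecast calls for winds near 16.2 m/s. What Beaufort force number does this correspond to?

16.2 m/s lies in the Beaufort 7 band (near gale, 13.9–17.1 m/s).

Beaufort force 7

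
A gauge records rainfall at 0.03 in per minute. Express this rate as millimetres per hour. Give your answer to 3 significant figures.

0.03 in/minute × 25.4 mm/in × 60 minute/hour = 45.7 mm/hour.

45.7 mm/hour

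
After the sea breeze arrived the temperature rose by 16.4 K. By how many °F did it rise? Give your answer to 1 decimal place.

29.5 °F

For a temperature change the 32° offset cancels: Δ°F = 16.4 × 1.8 = 29.5 °F.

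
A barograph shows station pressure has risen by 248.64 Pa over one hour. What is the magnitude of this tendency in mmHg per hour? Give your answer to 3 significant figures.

248.64 Pa / 1 h × 0.00750062 mmHg/Pa = 1.86 mmHg/h.

1.86 mmHg per hour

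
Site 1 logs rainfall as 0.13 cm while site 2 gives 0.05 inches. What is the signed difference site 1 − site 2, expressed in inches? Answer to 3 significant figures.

0.00118 in

site 1: 0.13 cm = 0.0511811 in.
Difference: 0.0511811 − 0.0500000 = 0.00118 in.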